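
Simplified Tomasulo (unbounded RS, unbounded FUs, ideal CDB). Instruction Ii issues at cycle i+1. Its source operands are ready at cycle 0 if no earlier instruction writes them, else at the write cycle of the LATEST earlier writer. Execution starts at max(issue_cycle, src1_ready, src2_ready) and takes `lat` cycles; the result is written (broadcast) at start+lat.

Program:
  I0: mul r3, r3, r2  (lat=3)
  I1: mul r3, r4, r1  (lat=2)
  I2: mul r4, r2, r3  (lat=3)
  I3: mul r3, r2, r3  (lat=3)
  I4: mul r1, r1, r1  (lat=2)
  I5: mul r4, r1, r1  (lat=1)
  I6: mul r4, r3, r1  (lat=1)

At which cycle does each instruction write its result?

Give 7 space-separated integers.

Answer: 4 4 7 7 7 8 8

Derivation:
I0 mul r3: issue@1 deps=(None,None) exec_start@1 write@4
I1 mul r3: issue@2 deps=(None,None) exec_start@2 write@4
I2 mul r4: issue@3 deps=(None,1) exec_start@4 write@7
I3 mul r3: issue@4 deps=(None,1) exec_start@4 write@7
I4 mul r1: issue@5 deps=(None,None) exec_start@5 write@7
I5 mul r4: issue@6 deps=(4,4) exec_start@7 write@8
I6 mul r4: issue@7 deps=(3,4) exec_start@7 write@8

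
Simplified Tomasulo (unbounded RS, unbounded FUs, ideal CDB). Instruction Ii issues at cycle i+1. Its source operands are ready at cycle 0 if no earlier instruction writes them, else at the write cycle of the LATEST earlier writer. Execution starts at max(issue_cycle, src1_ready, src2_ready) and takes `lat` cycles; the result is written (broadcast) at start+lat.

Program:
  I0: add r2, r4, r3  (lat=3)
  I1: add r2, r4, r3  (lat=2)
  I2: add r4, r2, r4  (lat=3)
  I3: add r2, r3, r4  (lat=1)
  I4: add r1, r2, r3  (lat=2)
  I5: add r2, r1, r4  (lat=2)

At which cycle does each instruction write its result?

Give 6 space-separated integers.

Answer: 4 4 7 8 10 12

Derivation:
I0 add r2: issue@1 deps=(None,None) exec_start@1 write@4
I1 add r2: issue@2 deps=(None,None) exec_start@2 write@4
I2 add r4: issue@3 deps=(1,None) exec_start@4 write@7
I3 add r2: issue@4 deps=(None,2) exec_start@7 write@8
I4 add r1: issue@5 deps=(3,None) exec_start@8 write@10
I5 add r2: issue@6 deps=(4,2) exec_start@10 write@12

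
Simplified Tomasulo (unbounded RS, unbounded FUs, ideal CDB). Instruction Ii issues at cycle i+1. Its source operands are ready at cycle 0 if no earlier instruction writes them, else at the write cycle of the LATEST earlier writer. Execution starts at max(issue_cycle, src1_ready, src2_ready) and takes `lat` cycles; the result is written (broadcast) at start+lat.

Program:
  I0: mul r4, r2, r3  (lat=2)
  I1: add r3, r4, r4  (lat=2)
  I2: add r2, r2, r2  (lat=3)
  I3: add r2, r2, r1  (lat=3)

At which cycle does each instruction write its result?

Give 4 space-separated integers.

Answer: 3 5 6 9

Derivation:
I0 mul r4: issue@1 deps=(None,None) exec_start@1 write@3
I1 add r3: issue@2 deps=(0,0) exec_start@3 write@5
I2 add r2: issue@3 deps=(None,None) exec_start@3 write@6
I3 add r2: issue@4 deps=(2,None) exec_start@6 write@9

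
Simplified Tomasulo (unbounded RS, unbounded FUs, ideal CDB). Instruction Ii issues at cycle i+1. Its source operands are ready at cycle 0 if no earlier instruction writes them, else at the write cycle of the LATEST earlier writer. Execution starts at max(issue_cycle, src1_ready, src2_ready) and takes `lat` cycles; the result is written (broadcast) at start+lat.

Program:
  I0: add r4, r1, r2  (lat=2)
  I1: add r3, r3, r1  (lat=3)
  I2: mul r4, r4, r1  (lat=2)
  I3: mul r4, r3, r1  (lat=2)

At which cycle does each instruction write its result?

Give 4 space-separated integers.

Answer: 3 5 5 7

Derivation:
I0 add r4: issue@1 deps=(None,None) exec_start@1 write@3
I1 add r3: issue@2 deps=(None,None) exec_start@2 write@5
I2 mul r4: issue@3 deps=(0,None) exec_start@3 write@5
I3 mul r4: issue@4 deps=(1,None) exec_start@5 write@7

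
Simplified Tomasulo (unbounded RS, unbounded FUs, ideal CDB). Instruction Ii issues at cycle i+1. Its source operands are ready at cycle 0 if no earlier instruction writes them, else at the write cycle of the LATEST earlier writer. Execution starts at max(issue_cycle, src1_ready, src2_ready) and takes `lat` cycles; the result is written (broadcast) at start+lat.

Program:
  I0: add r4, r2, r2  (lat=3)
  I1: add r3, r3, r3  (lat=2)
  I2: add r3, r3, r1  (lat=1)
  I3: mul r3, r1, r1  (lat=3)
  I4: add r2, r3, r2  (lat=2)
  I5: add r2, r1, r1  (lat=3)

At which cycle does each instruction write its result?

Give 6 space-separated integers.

Answer: 4 4 5 7 9 9

Derivation:
I0 add r4: issue@1 deps=(None,None) exec_start@1 write@4
I1 add r3: issue@2 deps=(None,None) exec_start@2 write@4
I2 add r3: issue@3 deps=(1,None) exec_start@4 write@5
I3 mul r3: issue@4 deps=(None,None) exec_start@4 write@7
I4 add r2: issue@5 deps=(3,None) exec_start@7 write@9
I5 add r2: issue@6 deps=(None,None) exec_start@6 write@9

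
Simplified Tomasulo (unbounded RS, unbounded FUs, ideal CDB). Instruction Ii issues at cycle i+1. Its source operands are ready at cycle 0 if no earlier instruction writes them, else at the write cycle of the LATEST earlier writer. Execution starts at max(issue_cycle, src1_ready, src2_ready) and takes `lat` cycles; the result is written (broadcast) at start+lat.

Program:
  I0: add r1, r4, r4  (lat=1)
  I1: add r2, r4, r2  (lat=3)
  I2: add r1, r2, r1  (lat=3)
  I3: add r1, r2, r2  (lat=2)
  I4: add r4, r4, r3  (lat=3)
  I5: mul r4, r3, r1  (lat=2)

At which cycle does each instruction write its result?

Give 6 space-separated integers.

Answer: 2 5 8 7 8 9

Derivation:
I0 add r1: issue@1 deps=(None,None) exec_start@1 write@2
I1 add r2: issue@2 deps=(None,None) exec_start@2 write@5
I2 add r1: issue@3 deps=(1,0) exec_start@5 write@8
I3 add r1: issue@4 deps=(1,1) exec_start@5 write@7
I4 add r4: issue@5 deps=(None,None) exec_start@5 write@8
I5 mul r4: issue@6 deps=(None,3) exec_start@7 write@9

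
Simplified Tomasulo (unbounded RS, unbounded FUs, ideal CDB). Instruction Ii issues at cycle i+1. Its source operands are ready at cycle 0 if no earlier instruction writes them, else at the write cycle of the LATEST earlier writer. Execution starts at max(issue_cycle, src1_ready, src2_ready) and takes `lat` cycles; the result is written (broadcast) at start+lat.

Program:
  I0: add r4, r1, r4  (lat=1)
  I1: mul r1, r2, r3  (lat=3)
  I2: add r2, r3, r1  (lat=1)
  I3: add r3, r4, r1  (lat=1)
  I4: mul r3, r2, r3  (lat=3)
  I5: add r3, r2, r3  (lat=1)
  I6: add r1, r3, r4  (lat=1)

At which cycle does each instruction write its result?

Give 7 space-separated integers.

Answer: 2 5 6 6 9 10 11

Derivation:
I0 add r4: issue@1 deps=(None,None) exec_start@1 write@2
I1 mul r1: issue@2 deps=(None,None) exec_start@2 write@5
I2 add r2: issue@3 deps=(None,1) exec_start@5 write@6
I3 add r3: issue@4 deps=(0,1) exec_start@5 write@6
I4 mul r3: issue@5 deps=(2,3) exec_start@6 write@9
I5 add r3: issue@6 deps=(2,4) exec_start@9 write@10
I6 add r1: issue@7 deps=(5,0) exec_start@10 write@11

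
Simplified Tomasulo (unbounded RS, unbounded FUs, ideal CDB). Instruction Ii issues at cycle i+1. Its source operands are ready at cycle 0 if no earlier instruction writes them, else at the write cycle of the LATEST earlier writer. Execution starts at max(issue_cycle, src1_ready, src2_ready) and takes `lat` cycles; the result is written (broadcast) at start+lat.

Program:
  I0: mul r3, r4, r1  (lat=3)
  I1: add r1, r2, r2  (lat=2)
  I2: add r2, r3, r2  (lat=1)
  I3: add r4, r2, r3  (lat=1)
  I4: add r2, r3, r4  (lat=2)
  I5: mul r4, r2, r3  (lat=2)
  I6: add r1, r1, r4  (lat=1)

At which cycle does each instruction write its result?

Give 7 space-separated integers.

I0 mul r3: issue@1 deps=(None,None) exec_start@1 write@4
I1 add r1: issue@2 deps=(None,None) exec_start@2 write@4
I2 add r2: issue@3 deps=(0,None) exec_start@4 write@5
I3 add r4: issue@4 deps=(2,0) exec_start@5 write@6
I4 add r2: issue@5 deps=(0,3) exec_start@6 write@8
I5 mul r4: issue@6 deps=(4,0) exec_start@8 write@10
I6 add r1: issue@7 deps=(1,5) exec_start@10 write@11

Answer: 4 4 5 6 8 10 11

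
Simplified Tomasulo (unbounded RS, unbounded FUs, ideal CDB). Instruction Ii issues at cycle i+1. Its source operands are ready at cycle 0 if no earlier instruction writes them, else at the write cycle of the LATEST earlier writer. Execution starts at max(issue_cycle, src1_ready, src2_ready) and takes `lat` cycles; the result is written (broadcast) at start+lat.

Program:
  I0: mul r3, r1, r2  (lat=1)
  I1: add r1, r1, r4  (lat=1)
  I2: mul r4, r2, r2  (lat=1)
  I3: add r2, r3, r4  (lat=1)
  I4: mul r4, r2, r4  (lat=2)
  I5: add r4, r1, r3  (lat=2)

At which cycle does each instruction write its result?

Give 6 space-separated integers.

Answer: 2 3 4 5 7 8

Derivation:
I0 mul r3: issue@1 deps=(None,None) exec_start@1 write@2
I1 add r1: issue@2 deps=(None,None) exec_start@2 write@3
I2 mul r4: issue@3 deps=(None,None) exec_start@3 write@4
I3 add r2: issue@4 deps=(0,2) exec_start@4 write@5
I4 mul r4: issue@5 deps=(3,2) exec_start@5 write@7
I5 add r4: issue@6 deps=(1,0) exec_start@6 write@8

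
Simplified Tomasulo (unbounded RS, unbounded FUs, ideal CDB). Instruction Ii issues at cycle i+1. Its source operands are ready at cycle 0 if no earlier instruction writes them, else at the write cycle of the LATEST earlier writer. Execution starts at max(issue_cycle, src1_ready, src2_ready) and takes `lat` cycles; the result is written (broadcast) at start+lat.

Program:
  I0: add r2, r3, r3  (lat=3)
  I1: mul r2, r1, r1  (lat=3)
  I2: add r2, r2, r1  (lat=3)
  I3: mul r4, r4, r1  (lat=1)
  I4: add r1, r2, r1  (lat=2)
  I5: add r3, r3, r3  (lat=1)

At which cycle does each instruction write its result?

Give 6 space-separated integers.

I0 add r2: issue@1 deps=(None,None) exec_start@1 write@4
I1 mul r2: issue@2 deps=(None,None) exec_start@2 write@5
I2 add r2: issue@3 deps=(1,None) exec_start@5 write@8
I3 mul r4: issue@4 deps=(None,None) exec_start@4 write@5
I4 add r1: issue@5 deps=(2,None) exec_start@8 write@10
I5 add r3: issue@6 deps=(None,None) exec_start@6 write@7

Answer: 4 5 8 5 10 7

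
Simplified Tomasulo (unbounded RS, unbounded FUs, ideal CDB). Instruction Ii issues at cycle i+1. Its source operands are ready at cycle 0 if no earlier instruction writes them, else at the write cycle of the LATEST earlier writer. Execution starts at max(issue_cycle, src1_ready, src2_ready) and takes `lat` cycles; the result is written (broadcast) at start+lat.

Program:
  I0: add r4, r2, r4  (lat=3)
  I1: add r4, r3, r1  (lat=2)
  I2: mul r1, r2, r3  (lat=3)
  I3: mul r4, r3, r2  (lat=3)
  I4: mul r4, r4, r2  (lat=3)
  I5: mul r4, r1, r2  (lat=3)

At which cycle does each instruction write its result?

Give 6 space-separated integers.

Answer: 4 4 6 7 10 9

Derivation:
I0 add r4: issue@1 deps=(None,None) exec_start@1 write@4
I1 add r4: issue@2 deps=(None,None) exec_start@2 write@4
I2 mul r1: issue@3 deps=(None,None) exec_start@3 write@6
I3 mul r4: issue@4 deps=(None,None) exec_start@4 write@7
I4 mul r4: issue@5 deps=(3,None) exec_start@7 write@10
I5 mul r4: issue@6 deps=(2,None) exec_start@6 write@9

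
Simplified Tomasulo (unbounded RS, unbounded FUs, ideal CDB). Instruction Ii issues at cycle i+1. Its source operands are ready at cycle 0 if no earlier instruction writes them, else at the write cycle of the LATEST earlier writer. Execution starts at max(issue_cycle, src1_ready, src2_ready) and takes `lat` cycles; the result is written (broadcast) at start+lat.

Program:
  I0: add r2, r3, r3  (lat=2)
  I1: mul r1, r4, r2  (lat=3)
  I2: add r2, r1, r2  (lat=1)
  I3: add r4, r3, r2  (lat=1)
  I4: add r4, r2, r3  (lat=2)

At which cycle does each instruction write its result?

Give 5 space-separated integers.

Answer: 3 6 7 8 9

Derivation:
I0 add r2: issue@1 deps=(None,None) exec_start@1 write@3
I1 mul r1: issue@2 deps=(None,0) exec_start@3 write@6
I2 add r2: issue@3 deps=(1,0) exec_start@6 write@7
I3 add r4: issue@4 deps=(None,2) exec_start@7 write@8
I4 add r4: issue@5 deps=(2,None) exec_start@7 write@9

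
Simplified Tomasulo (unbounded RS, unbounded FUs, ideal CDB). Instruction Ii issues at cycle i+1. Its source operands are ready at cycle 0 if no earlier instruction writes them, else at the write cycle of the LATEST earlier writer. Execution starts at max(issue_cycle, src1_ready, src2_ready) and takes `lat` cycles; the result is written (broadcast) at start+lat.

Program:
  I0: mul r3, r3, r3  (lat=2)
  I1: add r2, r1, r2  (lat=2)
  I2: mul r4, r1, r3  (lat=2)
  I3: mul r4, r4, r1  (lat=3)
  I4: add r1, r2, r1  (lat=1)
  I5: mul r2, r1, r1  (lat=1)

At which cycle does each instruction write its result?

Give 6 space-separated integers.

Answer: 3 4 5 8 6 7

Derivation:
I0 mul r3: issue@1 deps=(None,None) exec_start@1 write@3
I1 add r2: issue@2 deps=(None,None) exec_start@2 write@4
I2 mul r4: issue@3 deps=(None,0) exec_start@3 write@5
I3 mul r4: issue@4 deps=(2,None) exec_start@5 write@8
I4 add r1: issue@5 deps=(1,None) exec_start@5 write@6
I5 mul r2: issue@6 deps=(4,4) exec_start@6 write@7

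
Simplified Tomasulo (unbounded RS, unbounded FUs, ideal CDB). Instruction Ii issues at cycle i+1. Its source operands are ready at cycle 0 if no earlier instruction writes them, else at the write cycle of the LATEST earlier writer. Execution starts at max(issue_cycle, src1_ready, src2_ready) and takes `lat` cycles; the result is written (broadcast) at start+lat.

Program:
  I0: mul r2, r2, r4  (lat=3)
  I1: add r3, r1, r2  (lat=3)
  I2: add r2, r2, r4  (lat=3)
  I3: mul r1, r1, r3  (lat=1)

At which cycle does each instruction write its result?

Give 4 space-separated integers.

I0 mul r2: issue@1 deps=(None,None) exec_start@1 write@4
I1 add r3: issue@2 deps=(None,0) exec_start@4 write@7
I2 add r2: issue@3 deps=(0,None) exec_start@4 write@7
I3 mul r1: issue@4 deps=(None,1) exec_start@7 write@8

Answer: 4 7 7 8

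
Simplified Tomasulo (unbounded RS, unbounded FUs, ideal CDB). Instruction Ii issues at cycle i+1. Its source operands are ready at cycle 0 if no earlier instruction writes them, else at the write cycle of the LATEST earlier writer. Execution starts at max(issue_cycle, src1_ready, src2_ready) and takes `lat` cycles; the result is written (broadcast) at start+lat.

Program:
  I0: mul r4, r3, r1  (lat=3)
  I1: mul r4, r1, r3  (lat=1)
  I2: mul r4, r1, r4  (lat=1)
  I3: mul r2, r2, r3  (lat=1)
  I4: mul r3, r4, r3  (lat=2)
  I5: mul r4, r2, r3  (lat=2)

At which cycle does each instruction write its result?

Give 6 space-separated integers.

I0 mul r4: issue@1 deps=(None,None) exec_start@1 write@4
I1 mul r4: issue@2 deps=(None,None) exec_start@2 write@3
I2 mul r4: issue@3 deps=(None,1) exec_start@3 write@4
I3 mul r2: issue@4 deps=(None,None) exec_start@4 write@5
I4 mul r3: issue@5 deps=(2,None) exec_start@5 write@7
I5 mul r4: issue@6 deps=(3,4) exec_start@7 write@9

Answer: 4 3 4 5 7 9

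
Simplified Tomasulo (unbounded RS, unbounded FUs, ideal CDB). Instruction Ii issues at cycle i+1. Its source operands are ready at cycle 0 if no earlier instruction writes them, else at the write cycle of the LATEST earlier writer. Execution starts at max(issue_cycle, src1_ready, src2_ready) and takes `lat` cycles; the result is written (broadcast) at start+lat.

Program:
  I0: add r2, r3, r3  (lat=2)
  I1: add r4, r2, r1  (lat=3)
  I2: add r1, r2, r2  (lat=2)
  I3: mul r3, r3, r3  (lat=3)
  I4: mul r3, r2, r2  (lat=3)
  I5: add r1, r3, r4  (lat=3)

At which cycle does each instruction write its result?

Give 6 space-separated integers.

I0 add r2: issue@1 deps=(None,None) exec_start@1 write@3
I1 add r4: issue@2 deps=(0,None) exec_start@3 write@6
I2 add r1: issue@3 deps=(0,0) exec_start@3 write@5
I3 mul r3: issue@4 deps=(None,None) exec_start@4 write@7
I4 mul r3: issue@5 deps=(0,0) exec_start@5 write@8
I5 add r1: issue@6 deps=(4,1) exec_start@8 write@11

Answer: 3 6 5 7 8 11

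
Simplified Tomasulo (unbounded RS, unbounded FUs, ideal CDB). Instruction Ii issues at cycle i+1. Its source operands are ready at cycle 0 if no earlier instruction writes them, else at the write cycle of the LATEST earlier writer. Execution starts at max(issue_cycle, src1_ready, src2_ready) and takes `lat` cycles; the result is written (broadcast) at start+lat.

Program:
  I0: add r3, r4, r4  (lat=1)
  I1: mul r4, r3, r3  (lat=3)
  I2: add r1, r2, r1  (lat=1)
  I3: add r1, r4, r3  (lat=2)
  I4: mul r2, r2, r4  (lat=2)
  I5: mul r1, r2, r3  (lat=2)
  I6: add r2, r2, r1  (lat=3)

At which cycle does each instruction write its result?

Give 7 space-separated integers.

I0 add r3: issue@1 deps=(None,None) exec_start@1 write@2
I1 mul r4: issue@2 deps=(0,0) exec_start@2 write@5
I2 add r1: issue@3 deps=(None,None) exec_start@3 write@4
I3 add r1: issue@4 deps=(1,0) exec_start@5 write@7
I4 mul r2: issue@5 deps=(None,1) exec_start@5 write@7
I5 mul r1: issue@6 deps=(4,0) exec_start@7 write@9
I6 add r2: issue@7 deps=(4,5) exec_start@9 write@12

Answer: 2 5 4 7 7 9 12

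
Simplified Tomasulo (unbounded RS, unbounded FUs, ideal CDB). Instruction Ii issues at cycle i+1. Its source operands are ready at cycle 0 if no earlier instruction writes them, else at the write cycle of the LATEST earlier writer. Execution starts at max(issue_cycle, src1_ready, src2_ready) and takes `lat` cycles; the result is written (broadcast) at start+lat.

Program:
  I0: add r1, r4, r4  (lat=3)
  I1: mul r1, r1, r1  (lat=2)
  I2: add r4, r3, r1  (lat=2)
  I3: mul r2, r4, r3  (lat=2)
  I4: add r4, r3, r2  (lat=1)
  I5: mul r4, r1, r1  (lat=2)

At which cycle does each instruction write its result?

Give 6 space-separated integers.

I0 add r1: issue@1 deps=(None,None) exec_start@1 write@4
I1 mul r1: issue@2 deps=(0,0) exec_start@4 write@6
I2 add r4: issue@3 deps=(None,1) exec_start@6 write@8
I3 mul r2: issue@4 deps=(2,None) exec_start@8 write@10
I4 add r4: issue@5 deps=(None,3) exec_start@10 write@11
I5 mul r4: issue@6 deps=(1,1) exec_start@6 write@8

Answer: 4 6 8 10 11 8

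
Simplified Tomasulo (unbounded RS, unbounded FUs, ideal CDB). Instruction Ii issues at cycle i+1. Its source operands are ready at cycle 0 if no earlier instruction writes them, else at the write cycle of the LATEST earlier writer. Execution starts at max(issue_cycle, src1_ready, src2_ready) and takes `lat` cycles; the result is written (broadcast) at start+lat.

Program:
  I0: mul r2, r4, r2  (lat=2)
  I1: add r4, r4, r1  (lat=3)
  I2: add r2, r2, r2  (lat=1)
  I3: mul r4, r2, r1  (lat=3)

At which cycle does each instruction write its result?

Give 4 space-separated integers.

Answer: 3 5 4 7

Derivation:
I0 mul r2: issue@1 deps=(None,None) exec_start@1 write@3
I1 add r4: issue@2 deps=(None,None) exec_start@2 write@5
I2 add r2: issue@3 deps=(0,0) exec_start@3 write@4
I3 mul r4: issue@4 deps=(2,None) exec_start@4 write@7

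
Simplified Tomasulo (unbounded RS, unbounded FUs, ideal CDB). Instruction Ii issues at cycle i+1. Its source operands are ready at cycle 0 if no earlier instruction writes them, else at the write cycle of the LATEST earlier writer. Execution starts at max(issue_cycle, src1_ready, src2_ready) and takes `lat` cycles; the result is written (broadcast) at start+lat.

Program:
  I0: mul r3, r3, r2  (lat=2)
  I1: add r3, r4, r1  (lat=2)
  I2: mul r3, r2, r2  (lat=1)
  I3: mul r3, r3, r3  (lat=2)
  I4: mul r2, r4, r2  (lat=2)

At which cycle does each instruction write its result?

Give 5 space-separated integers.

I0 mul r3: issue@1 deps=(None,None) exec_start@1 write@3
I1 add r3: issue@2 deps=(None,None) exec_start@2 write@4
I2 mul r3: issue@3 deps=(None,None) exec_start@3 write@4
I3 mul r3: issue@4 deps=(2,2) exec_start@4 write@6
I4 mul r2: issue@5 deps=(None,None) exec_start@5 write@7

Answer: 3 4 4 6 7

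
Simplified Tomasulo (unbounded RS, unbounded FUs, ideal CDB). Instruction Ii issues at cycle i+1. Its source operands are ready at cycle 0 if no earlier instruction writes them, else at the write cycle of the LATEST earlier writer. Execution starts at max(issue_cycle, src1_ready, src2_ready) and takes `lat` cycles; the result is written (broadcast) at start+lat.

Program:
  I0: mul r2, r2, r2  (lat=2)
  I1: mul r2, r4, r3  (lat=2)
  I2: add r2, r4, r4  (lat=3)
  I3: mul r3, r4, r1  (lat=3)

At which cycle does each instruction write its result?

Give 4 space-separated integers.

Answer: 3 4 6 7

Derivation:
I0 mul r2: issue@1 deps=(None,None) exec_start@1 write@3
I1 mul r2: issue@2 deps=(None,None) exec_start@2 write@4
I2 add r2: issue@3 deps=(None,None) exec_start@3 write@6
I3 mul r3: issue@4 deps=(None,None) exec_start@4 write@7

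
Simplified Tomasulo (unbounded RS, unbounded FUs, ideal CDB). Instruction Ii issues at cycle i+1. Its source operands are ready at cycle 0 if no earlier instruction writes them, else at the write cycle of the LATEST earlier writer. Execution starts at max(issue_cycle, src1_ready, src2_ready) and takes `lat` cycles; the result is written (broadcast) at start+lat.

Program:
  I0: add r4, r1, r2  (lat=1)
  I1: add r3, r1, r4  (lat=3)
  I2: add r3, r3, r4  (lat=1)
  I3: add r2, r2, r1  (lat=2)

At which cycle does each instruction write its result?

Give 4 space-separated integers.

I0 add r4: issue@1 deps=(None,None) exec_start@1 write@2
I1 add r3: issue@2 deps=(None,0) exec_start@2 write@5
I2 add r3: issue@3 deps=(1,0) exec_start@5 write@6
I3 add r2: issue@4 deps=(None,None) exec_start@4 write@6

Answer: 2 5 6 6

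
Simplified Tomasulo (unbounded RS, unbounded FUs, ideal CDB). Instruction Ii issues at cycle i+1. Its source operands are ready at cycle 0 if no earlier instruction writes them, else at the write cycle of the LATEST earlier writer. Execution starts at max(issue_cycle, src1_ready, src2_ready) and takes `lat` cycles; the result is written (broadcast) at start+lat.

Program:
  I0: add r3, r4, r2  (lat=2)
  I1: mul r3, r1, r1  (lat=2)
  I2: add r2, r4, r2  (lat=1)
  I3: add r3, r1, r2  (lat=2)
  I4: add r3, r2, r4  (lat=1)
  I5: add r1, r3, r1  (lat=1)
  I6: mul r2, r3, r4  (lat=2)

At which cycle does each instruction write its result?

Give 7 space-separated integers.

Answer: 3 4 4 6 6 7 9

Derivation:
I0 add r3: issue@1 deps=(None,None) exec_start@1 write@3
I1 mul r3: issue@2 deps=(None,None) exec_start@2 write@4
I2 add r2: issue@3 deps=(None,None) exec_start@3 write@4
I3 add r3: issue@4 deps=(None,2) exec_start@4 write@6
I4 add r3: issue@5 deps=(2,None) exec_start@5 write@6
I5 add r1: issue@6 deps=(4,None) exec_start@6 write@7
I6 mul r2: issue@7 deps=(4,None) exec_start@7 write@9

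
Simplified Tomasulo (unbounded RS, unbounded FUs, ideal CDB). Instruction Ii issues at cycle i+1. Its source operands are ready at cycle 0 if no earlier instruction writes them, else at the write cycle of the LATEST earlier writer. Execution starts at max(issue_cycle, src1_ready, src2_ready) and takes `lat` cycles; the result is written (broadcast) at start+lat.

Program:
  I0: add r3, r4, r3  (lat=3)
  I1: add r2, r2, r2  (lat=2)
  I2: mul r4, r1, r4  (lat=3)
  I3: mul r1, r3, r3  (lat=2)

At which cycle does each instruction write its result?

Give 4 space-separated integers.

I0 add r3: issue@1 deps=(None,None) exec_start@1 write@4
I1 add r2: issue@2 deps=(None,None) exec_start@2 write@4
I2 mul r4: issue@3 deps=(None,None) exec_start@3 write@6
I3 mul r1: issue@4 deps=(0,0) exec_start@4 write@6

Answer: 4 4 6 6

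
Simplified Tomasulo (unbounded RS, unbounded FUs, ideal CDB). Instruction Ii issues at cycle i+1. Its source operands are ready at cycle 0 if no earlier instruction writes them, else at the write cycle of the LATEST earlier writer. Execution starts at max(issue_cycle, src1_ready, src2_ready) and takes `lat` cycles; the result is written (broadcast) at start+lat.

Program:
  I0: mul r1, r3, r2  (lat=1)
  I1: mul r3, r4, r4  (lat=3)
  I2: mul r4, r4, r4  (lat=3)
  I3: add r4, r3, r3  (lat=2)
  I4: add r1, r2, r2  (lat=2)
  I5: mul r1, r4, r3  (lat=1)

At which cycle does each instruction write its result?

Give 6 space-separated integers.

Answer: 2 5 6 7 7 8

Derivation:
I0 mul r1: issue@1 deps=(None,None) exec_start@1 write@2
I1 mul r3: issue@2 deps=(None,None) exec_start@2 write@5
I2 mul r4: issue@3 deps=(None,None) exec_start@3 write@6
I3 add r4: issue@4 deps=(1,1) exec_start@5 write@7
I4 add r1: issue@5 deps=(None,None) exec_start@5 write@7
I5 mul r1: issue@6 deps=(3,1) exec_start@7 write@8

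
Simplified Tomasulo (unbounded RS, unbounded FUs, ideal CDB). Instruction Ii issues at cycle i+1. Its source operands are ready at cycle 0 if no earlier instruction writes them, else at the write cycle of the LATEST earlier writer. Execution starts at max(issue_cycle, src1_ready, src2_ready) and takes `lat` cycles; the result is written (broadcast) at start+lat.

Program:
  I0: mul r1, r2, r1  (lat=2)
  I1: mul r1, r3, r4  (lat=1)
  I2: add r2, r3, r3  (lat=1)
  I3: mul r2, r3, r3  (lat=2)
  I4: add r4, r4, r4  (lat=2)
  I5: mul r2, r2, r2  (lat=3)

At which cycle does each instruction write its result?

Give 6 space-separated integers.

Answer: 3 3 4 6 7 9

Derivation:
I0 mul r1: issue@1 deps=(None,None) exec_start@1 write@3
I1 mul r1: issue@2 deps=(None,None) exec_start@2 write@3
I2 add r2: issue@3 deps=(None,None) exec_start@3 write@4
I3 mul r2: issue@4 deps=(None,None) exec_start@4 write@6
I4 add r4: issue@5 deps=(None,None) exec_start@5 write@7
I5 mul r2: issue@6 deps=(3,3) exec_start@6 write@9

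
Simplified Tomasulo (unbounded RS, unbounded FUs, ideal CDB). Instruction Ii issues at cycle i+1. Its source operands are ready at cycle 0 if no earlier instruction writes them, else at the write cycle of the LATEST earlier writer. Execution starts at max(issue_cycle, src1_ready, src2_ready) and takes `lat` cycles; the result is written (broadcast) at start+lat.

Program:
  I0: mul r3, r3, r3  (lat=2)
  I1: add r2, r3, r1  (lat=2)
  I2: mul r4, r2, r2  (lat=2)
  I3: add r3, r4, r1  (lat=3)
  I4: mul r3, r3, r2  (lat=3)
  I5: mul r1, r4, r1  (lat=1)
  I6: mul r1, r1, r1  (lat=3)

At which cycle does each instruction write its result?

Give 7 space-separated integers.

Answer: 3 5 7 10 13 8 11

Derivation:
I0 mul r3: issue@1 deps=(None,None) exec_start@1 write@3
I1 add r2: issue@2 deps=(0,None) exec_start@3 write@5
I2 mul r4: issue@3 deps=(1,1) exec_start@5 write@7
I3 add r3: issue@4 deps=(2,None) exec_start@7 write@10
I4 mul r3: issue@5 deps=(3,1) exec_start@10 write@13
I5 mul r1: issue@6 deps=(2,None) exec_start@7 write@8
I6 mul r1: issue@7 deps=(5,5) exec_start@8 write@11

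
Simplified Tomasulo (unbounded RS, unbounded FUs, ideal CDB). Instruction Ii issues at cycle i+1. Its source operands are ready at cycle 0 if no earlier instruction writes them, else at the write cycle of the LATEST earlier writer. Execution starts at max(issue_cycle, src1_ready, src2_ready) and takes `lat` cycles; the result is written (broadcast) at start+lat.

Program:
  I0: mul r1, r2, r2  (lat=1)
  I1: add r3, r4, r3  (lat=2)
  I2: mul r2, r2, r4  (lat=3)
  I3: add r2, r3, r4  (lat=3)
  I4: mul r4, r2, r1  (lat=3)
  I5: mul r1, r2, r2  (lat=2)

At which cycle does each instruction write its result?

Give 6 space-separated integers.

Answer: 2 4 6 7 10 9

Derivation:
I0 mul r1: issue@1 deps=(None,None) exec_start@1 write@2
I1 add r3: issue@2 deps=(None,None) exec_start@2 write@4
I2 mul r2: issue@3 deps=(None,None) exec_start@3 write@6
I3 add r2: issue@4 deps=(1,None) exec_start@4 write@7
I4 mul r4: issue@5 deps=(3,0) exec_start@7 write@10
I5 mul r1: issue@6 deps=(3,3) exec_start@7 write@9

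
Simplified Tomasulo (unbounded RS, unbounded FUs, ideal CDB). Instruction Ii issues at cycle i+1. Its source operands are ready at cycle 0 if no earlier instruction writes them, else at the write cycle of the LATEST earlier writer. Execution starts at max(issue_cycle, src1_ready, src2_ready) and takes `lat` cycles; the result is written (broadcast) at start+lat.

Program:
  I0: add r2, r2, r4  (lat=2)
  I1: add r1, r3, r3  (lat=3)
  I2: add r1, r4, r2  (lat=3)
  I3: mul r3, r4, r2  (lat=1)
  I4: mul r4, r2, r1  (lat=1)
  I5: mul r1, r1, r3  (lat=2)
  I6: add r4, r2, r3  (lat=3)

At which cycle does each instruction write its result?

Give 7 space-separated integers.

I0 add r2: issue@1 deps=(None,None) exec_start@1 write@3
I1 add r1: issue@2 deps=(None,None) exec_start@2 write@5
I2 add r1: issue@3 deps=(None,0) exec_start@3 write@6
I3 mul r3: issue@4 deps=(None,0) exec_start@4 write@5
I4 mul r4: issue@5 deps=(0,2) exec_start@6 write@7
I5 mul r1: issue@6 deps=(2,3) exec_start@6 write@8
I6 add r4: issue@7 deps=(0,3) exec_start@7 write@10

Answer: 3 5 6 5 7 8 10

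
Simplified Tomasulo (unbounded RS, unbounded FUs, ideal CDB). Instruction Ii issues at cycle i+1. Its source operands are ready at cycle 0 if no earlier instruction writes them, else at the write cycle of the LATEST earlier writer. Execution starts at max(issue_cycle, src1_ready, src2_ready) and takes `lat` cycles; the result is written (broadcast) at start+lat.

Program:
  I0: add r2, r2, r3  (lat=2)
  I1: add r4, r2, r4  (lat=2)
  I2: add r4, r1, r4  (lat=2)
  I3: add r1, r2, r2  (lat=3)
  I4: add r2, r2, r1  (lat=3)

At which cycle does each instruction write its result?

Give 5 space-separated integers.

Answer: 3 5 7 7 10

Derivation:
I0 add r2: issue@1 deps=(None,None) exec_start@1 write@3
I1 add r4: issue@2 deps=(0,None) exec_start@3 write@5
I2 add r4: issue@3 deps=(None,1) exec_start@5 write@7
I3 add r1: issue@4 deps=(0,0) exec_start@4 write@7
I4 add r2: issue@5 deps=(0,3) exec_start@7 write@10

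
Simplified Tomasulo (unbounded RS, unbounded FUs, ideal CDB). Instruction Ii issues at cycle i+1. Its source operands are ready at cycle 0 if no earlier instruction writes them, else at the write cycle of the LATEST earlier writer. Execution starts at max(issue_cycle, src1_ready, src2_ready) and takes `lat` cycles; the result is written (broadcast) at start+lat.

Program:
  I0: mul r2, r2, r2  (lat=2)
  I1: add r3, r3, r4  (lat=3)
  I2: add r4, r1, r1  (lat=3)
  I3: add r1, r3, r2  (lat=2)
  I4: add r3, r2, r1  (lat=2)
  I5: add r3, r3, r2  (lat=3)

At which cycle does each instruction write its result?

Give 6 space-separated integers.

Answer: 3 5 6 7 9 12

Derivation:
I0 mul r2: issue@1 deps=(None,None) exec_start@1 write@3
I1 add r3: issue@2 deps=(None,None) exec_start@2 write@5
I2 add r4: issue@3 deps=(None,None) exec_start@3 write@6
I3 add r1: issue@4 deps=(1,0) exec_start@5 write@7
I4 add r3: issue@5 deps=(0,3) exec_start@7 write@9
I5 add r3: issue@6 deps=(4,0) exec_start@9 write@12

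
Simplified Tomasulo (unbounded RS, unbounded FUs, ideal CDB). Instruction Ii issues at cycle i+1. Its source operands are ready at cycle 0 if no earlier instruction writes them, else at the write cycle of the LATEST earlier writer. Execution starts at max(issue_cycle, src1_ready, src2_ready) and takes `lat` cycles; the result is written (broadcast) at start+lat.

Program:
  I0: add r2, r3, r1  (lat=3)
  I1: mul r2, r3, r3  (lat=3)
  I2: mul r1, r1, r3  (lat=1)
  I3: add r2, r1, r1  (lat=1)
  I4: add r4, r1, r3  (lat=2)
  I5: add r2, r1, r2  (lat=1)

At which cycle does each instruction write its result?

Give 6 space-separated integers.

I0 add r2: issue@1 deps=(None,None) exec_start@1 write@4
I1 mul r2: issue@2 deps=(None,None) exec_start@2 write@5
I2 mul r1: issue@3 deps=(None,None) exec_start@3 write@4
I3 add r2: issue@4 deps=(2,2) exec_start@4 write@5
I4 add r4: issue@5 deps=(2,None) exec_start@5 write@7
I5 add r2: issue@6 deps=(2,3) exec_start@6 write@7

Answer: 4 5 4 5 7 7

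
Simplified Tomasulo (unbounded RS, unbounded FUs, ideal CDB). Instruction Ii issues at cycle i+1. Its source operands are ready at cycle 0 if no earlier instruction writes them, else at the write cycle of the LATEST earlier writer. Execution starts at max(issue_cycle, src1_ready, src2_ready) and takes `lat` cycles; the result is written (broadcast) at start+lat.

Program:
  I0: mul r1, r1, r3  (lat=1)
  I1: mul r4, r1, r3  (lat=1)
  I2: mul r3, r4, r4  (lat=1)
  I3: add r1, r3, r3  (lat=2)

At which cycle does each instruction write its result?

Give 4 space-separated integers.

Answer: 2 3 4 6

Derivation:
I0 mul r1: issue@1 deps=(None,None) exec_start@1 write@2
I1 mul r4: issue@2 deps=(0,None) exec_start@2 write@3
I2 mul r3: issue@3 deps=(1,1) exec_start@3 write@4
I3 add r1: issue@4 deps=(2,2) exec_start@4 write@6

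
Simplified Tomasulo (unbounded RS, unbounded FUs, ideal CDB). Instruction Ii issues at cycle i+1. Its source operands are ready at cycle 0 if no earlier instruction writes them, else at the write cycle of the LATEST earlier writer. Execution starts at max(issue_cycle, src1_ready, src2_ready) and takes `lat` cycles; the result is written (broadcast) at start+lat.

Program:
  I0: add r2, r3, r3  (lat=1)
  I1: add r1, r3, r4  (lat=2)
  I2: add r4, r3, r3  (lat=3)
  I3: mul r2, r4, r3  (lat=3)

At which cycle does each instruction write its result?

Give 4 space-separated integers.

Answer: 2 4 6 9

Derivation:
I0 add r2: issue@1 deps=(None,None) exec_start@1 write@2
I1 add r1: issue@2 deps=(None,None) exec_start@2 write@4
I2 add r4: issue@3 deps=(None,None) exec_start@3 write@6
I3 mul r2: issue@4 deps=(2,None) exec_start@6 write@9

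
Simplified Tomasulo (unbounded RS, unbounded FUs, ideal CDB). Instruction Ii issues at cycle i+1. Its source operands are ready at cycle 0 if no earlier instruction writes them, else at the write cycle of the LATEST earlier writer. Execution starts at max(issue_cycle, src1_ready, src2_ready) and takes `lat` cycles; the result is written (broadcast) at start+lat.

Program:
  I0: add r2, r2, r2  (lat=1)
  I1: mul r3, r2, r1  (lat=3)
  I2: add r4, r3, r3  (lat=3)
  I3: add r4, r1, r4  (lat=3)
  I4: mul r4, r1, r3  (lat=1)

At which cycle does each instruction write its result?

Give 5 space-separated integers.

Answer: 2 5 8 11 6

Derivation:
I0 add r2: issue@1 deps=(None,None) exec_start@1 write@2
I1 mul r3: issue@2 deps=(0,None) exec_start@2 write@5
I2 add r4: issue@3 deps=(1,1) exec_start@5 write@8
I3 add r4: issue@4 deps=(None,2) exec_start@8 write@11
I4 mul r4: issue@5 deps=(None,1) exec_start@5 write@6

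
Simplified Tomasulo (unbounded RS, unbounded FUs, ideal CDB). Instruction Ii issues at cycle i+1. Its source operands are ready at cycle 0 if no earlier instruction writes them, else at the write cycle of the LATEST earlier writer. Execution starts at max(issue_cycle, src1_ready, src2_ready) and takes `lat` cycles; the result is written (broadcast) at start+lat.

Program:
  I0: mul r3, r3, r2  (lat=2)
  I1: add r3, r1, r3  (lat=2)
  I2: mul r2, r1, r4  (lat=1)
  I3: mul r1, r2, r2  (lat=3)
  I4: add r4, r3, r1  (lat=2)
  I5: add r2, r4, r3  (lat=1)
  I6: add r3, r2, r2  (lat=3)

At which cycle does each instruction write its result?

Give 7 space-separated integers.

I0 mul r3: issue@1 deps=(None,None) exec_start@1 write@3
I1 add r3: issue@2 deps=(None,0) exec_start@3 write@5
I2 mul r2: issue@3 deps=(None,None) exec_start@3 write@4
I3 mul r1: issue@4 deps=(2,2) exec_start@4 write@7
I4 add r4: issue@5 deps=(1,3) exec_start@7 write@9
I5 add r2: issue@6 deps=(4,1) exec_start@9 write@10
I6 add r3: issue@7 deps=(5,5) exec_start@10 write@13

Answer: 3 5 4 7 9 10 13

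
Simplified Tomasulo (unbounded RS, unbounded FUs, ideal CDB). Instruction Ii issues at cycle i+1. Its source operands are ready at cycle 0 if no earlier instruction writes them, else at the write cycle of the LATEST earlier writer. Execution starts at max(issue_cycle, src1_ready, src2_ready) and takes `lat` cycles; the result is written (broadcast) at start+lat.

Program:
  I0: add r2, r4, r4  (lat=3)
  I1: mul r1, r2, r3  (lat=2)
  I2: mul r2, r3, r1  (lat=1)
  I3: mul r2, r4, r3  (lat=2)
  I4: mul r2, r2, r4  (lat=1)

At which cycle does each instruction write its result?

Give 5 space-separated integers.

Answer: 4 6 7 6 7

Derivation:
I0 add r2: issue@1 deps=(None,None) exec_start@1 write@4
I1 mul r1: issue@2 deps=(0,None) exec_start@4 write@6
I2 mul r2: issue@3 deps=(None,1) exec_start@6 write@7
I3 mul r2: issue@4 deps=(None,None) exec_start@4 write@6
I4 mul r2: issue@5 deps=(3,None) exec_start@6 write@7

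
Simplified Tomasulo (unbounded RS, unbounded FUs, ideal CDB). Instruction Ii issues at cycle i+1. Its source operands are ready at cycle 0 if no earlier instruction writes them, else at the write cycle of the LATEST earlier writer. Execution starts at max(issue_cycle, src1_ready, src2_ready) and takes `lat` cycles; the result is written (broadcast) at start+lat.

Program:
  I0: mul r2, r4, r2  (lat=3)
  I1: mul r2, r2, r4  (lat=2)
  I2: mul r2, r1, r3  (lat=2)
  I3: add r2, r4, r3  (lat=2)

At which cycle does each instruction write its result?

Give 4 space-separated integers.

I0 mul r2: issue@1 deps=(None,None) exec_start@1 write@4
I1 mul r2: issue@2 deps=(0,None) exec_start@4 write@6
I2 mul r2: issue@3 deps=(None,None) exec_start@3 write@5
I3 add r2: issue@4 deps=(None,None) exec_start@4 write@6

Answer: 4 6 5 6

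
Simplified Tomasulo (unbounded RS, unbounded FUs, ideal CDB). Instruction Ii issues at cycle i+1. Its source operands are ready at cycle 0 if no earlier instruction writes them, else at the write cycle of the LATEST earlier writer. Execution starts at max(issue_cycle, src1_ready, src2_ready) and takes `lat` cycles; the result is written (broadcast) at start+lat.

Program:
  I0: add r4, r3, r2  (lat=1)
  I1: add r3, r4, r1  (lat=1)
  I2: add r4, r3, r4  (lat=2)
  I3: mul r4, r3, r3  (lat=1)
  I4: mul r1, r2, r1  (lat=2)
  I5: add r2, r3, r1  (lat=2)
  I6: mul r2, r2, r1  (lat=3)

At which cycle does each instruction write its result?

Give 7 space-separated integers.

Answer: 2 3 5 5 7 9 12

Derivation:
I0 add r4: issue@1 deps=(None,None) exec_start@1 write@2
I1 add r3: issue@2 deps=(0,None) exec_start@2 write@3
I2 add r4: issue@3 deps=(1,0) exec_start@3 write@5
I3 mul r4: issue@4 deps=(1,1) exec_start@4 write@5
I4 mul r1: issue@5 deps=(None,None) exec_start@5 write@7
I5 add r2: issue@6 deps=(1,4) exec_start@7 write@9
I6 mul r2: issue@7 deps=(5,4) exec_start@9 write@12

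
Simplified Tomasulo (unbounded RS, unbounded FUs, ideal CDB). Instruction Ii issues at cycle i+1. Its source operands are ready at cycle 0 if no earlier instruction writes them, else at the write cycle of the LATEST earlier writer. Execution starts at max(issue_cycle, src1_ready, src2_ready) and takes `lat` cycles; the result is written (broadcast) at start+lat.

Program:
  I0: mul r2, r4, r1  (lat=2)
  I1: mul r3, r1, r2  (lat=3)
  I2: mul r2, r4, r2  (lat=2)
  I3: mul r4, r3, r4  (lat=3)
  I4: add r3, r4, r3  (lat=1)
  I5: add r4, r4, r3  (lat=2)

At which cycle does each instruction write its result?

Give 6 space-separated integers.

I0 mul r2: issue@1 deps=(None,None) exec_start@1 write@3
I1 mul r3: issue@2 deps=(None,0) exec_start@3 write@6
I2 mul r2: issue@3 deps=(None,0) exec_start@3 write@5
I3 mul r4: issue@4 deps=(1,None) exec_start@6 write@9
I4 add r3: issue@5 deps=(3,1) exec_start@9 write@10
I5 add r4: issue@6 deps=(3,4) exec_start@10 write@12

Answer: 3 6 5 9 10 12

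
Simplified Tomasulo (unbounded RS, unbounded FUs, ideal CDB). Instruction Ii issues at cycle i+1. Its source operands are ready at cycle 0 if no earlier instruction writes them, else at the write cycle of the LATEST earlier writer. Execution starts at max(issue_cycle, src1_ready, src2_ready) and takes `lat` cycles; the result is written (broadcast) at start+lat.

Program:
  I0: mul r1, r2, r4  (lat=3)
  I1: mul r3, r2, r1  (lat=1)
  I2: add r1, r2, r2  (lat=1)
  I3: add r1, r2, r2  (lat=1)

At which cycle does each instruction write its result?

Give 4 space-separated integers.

Answer: 4 5 4 5

Derivation:
I0 mul r1: issue@1 deps=(None,None) exec_start@1 write@4
I1 mul r3: issue@2 deps=(None,0) exec_start@4 write@5
I2 add r1: issue@3 deps=(None,None) exec_start@3 write@4
I3 add r1: issue@4 deps=(None,None) exec_start@4 write@5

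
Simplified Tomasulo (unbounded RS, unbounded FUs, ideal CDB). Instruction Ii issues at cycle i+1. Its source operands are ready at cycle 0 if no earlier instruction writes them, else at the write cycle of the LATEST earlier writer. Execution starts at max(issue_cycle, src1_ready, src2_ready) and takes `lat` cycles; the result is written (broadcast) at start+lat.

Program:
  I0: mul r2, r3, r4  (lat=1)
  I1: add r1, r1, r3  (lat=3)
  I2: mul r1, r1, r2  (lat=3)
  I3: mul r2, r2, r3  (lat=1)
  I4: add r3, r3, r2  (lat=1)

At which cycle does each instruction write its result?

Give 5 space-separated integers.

Answer: 2 5 8 5 6

Derivation:
I0 mul r2: issue@1 deps=(None,None) exec_start@1 write@2
I1 add r1: issue@2 deps=(None,None) exec_start@2 write@5
I2 mul r1: issue@3 deps=(1,0) exec_start@5 write@8
I3 mul r2: issue@4 deps=(0,None) exec_start@4 write@5
I4 add r3: issue@5 deps=(None,3) exec_start@5 write@6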